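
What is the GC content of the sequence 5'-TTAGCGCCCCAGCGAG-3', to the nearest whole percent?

Scanning the sequence gives A=3, C=6, T=2, G=5.
G+C = 5 + 6 = 11 out of 16 bases
%GC = 11/16 × 100 = 68.75% ≈ 69%

69%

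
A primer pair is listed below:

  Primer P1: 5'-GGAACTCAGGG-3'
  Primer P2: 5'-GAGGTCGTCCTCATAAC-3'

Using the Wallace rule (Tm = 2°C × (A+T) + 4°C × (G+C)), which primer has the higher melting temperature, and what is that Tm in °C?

Primer P1: A+T=4, G+C=7 → Tm = 2(4)+4(7) = 36°C
Primer P2: A+T=8, G+C=9 → Tm = 2(8)+4(9) = 52°C
36°C vs 52°C → primer P2 is higher.

Primer P2, 52°C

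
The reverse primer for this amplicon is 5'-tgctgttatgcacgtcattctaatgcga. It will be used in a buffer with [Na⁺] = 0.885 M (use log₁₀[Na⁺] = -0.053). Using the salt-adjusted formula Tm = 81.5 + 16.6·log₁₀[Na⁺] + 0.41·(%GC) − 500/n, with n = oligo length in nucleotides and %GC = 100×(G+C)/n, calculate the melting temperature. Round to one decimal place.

80.3°C

Length n = 28. Base counts: G=6, C=6, A=6, T=10
G+C = 12, so %GC = 12/28 × 100 = 42.857%
Salt term: 16.6 × (-0.053) = -0.88
GC term: 0.41 × 42.857 = 17.571; length term: −500/28 = −17.857
Tm = 81.5 + (-0.88) + 17.571 − 17.857 = 80.334 → 80.3°C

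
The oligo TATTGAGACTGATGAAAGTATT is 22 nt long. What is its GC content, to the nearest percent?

Counting bases: G=5, T=8, A=8, C=1
G+C = 5 + 1 = 6 out of 22 bases
%GC = 6/22 × 100 = 27.27% ≈ 27%

27%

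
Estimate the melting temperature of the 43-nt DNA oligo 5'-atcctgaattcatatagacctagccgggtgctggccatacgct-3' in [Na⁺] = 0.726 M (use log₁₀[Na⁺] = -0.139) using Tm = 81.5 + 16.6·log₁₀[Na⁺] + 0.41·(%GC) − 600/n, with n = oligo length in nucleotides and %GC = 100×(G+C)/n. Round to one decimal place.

86.2°C

Length n = 43. Scanning the sequence gives T=11, G=10, C=12, A=10.
G+C = 22, so %GC = 22/43 × 100 = 51.163%
Salt term: 16.6 × (-0.139) = -2.307
GC term: 0.41 × 51.163 = 20.977; length term: −600/43 = −13.953
Tm = 81.5 + (-2.307) + 20.977 − 13.953 = 86.217 → 86.2°C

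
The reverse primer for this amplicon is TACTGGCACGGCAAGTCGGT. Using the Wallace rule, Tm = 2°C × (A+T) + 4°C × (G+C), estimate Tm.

Base counts: T=4, G=7, C=5, A=4
So N_AT = 8 and N_GC = 12.
Tm = 2(8) + 4(12) = 16 + 48 = 64°C

64°C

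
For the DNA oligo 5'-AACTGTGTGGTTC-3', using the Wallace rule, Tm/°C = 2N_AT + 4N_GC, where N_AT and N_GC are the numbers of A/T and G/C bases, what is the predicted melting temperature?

38°C

G=4, C=2, T=5, A=2
A+T = 7, G+C = 6
Tm = 2×7 + 4×6 = 38°C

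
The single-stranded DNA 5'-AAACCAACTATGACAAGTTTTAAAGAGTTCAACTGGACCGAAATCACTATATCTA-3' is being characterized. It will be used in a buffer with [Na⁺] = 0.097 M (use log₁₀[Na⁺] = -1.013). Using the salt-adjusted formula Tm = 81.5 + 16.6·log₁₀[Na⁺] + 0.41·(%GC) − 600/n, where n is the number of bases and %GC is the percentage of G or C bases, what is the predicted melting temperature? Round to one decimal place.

Length n = 55. Counting bases: C=11, T=14, A=23, G=7
G+C = 18, so %GC = 18/55 × 100 = 32.727%
Salt term: 16.6 × (-1.013) = -16.816
GC term: 0.41 × 32.727 = 13.418; length term: −600/55 = −10.909
Tm = 81.5 + (-16.816) + 13.418 − 10.909 = 67.193 → 67.2°C

67.2°C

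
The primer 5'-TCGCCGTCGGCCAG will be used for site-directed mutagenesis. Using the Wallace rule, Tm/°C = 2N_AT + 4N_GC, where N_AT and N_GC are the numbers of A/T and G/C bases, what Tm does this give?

C=6, T=2, G=5, A=1
So N_AT = 3 and N_GC = 11.
Tm = 2(3) + 4(11) = 6 + 44 = 50°C

50°C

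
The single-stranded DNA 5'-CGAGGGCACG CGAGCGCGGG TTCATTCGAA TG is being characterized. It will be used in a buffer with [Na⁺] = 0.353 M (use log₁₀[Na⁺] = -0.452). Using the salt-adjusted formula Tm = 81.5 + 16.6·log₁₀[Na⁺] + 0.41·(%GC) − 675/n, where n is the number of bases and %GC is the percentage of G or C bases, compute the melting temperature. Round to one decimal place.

79.8°C

Length n = 32. Scanning the sequence gives G=13, A=6, T=5, C=8.
G+C = 21, so %GC = 21/32 × 100 = 65.625%
Salt term: 16.6 × (-0.452) = -7.503
GC term: 0.41 × 65.625 = 26.906; length term: −675/32 = −21.094
Tm = 81.5 + (-7.503) + 26.906 − 21.094 = 79.809 → 79.8°C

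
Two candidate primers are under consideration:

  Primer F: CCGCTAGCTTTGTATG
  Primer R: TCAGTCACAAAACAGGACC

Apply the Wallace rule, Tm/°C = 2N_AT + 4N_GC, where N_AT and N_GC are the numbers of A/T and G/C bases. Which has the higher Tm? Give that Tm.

Primer F: A+T=8, G+C=8 → Tm = 2(8)+4(8) = 48°C
Primer R: A+T=10, G+C=9 → Tm = 2(10)+4(9) = 56°C
48°C vs 56°C → primer R is higher.

Primer R, 56°C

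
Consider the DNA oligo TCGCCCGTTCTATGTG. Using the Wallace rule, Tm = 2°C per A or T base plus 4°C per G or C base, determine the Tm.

Scanning the sequence gives G=4, C=5, A=1, T=6.
A+T = 7, G+C = 9
Tm = 4·9 + 2·7 = 36 + 14 = 50°C

50°C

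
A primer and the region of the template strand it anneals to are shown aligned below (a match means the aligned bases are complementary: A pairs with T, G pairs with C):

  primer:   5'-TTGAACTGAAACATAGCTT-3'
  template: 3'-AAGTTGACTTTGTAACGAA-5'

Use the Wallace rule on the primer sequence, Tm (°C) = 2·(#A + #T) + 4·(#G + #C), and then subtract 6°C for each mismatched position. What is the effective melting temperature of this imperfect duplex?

38°C

Primer base counts: A=7, T=6, G=3, C=3 → A+T=13, G+C=6
Perfect-match Tm = 2(13) + 4(6) = 26 + 24 = 50°C
Mismatches (positions where the bases are not complementary): 2 (at positions 3, 15)
Effective Tm = 50 − 2×6 = 50 − 12 = 38°C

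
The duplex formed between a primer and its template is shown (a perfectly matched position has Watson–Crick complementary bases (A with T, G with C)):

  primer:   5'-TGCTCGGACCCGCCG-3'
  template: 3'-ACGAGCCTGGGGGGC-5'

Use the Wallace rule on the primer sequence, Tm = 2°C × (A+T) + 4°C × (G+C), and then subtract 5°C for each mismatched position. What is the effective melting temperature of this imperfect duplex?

Primer base counts: A=1, T=2, G=5, C=7 → A+T=3, G+C=12
Perfect-match Tm = 2(3) + 4(12) = 6 + 48 = 54°C
Mismatches (positions where the bases are not complementary): 1 (at position 12)
Effective Tm = 54 − 1×5 = 54 − 5 = 49°C

49°C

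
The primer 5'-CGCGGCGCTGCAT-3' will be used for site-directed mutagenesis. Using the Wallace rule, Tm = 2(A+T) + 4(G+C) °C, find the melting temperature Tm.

Counting bases: A=1, C=5, T=2, G=5
So N_AT = 3 and N_GC = 10.
Tm = 4·10 + 2·3 = 40 + 6 = 46°C

46°C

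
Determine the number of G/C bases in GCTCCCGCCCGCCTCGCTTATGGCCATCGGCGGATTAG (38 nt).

T=8, C=15, G=11, A=4
G+C = 11 + 15 = 26

26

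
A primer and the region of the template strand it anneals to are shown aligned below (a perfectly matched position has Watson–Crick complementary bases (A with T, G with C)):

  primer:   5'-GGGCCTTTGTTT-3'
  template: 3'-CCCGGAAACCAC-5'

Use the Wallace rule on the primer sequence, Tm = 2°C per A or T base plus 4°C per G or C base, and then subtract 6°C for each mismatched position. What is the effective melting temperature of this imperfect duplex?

Primer base counts: A=0, T=6, G=4, C=2 → A+T=6, G+C=6
Perfect-match Tm = 2(6) + 4(6) = 12 + 24 = 36°C
Mismatches (positions where the bases are not complementary): 2 (at positions 10, 12)
Effective Tm = 36 − 2×6 = 36 − 12 = 24°C

24°C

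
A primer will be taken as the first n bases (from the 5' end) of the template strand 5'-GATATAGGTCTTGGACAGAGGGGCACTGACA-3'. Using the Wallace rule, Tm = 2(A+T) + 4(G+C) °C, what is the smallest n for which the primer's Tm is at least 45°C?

n = 16

First 15 bases: GATATAGGTCTTGGA → Tm = 42°C (< 45°C)
First 16 bases: GATATAGGTCTTGGAC → Tm = 46°C (≥ 45°C)
Each additional base adds 2°C (A/T) or 4°C (G/C), so Tm is non-decreasing in n; n = 16 is the first length to reach 45°C.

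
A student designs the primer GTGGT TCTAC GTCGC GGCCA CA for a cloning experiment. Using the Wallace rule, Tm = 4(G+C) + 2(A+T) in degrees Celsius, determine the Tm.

Scanning the sequence gives G=7, T=5, A=3, C=7.
AT pairs contribute 8, GC pairs contribute 14.
Tm = 4·14 + 2·8 = 56 + 16 = 72°C

72°C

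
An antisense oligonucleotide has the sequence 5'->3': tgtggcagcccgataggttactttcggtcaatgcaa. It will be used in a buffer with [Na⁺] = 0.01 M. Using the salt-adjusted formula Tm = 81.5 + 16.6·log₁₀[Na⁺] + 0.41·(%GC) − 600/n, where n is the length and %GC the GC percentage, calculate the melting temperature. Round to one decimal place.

52.1°C

Length n = 36. C=8, G=10, T=10, A=8
G+C = 18, so %GC = 18/36 × 100 = 50%
Salt term: 16.6 × (-2) = -33.2
GC term: 0.41 × 50 = 20.5; length term: −600/36 = −16.667
Tm = 81.5 + (-33.2) + 20.5 − 16.667 = 52.133 → 52.1°C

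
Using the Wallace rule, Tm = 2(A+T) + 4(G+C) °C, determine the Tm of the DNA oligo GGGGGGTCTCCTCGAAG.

Scanning the sequence gives T=3, G=8, C=4, A=2.
So N_AT = 5 and N_GC = 12.
Tm = 2(5) + 4(12) = 10 + 48 = 58°C

58°C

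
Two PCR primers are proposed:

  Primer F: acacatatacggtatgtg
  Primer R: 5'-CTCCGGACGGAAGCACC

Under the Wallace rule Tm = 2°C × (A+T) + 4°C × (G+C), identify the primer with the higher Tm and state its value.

Primer F: A+T=11, G+C=7 → Tm = 2(11)+4(7) = 50°C
Primer R: A+T=5, G+C=12 → Tm = 2(5)+4(12) = 58°C
50°C vs 58°C → primer R is higher.

Primer R, 58°C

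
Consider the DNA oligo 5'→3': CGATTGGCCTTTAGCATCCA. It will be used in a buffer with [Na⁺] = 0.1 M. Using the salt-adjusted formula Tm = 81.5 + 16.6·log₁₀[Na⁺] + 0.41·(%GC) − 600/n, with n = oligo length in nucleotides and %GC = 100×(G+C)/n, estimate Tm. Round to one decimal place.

55.4°C

Length n = 20. Counting bases: A=4, C=6, G=4, T=6
G+C = 10, so %GC = 10/20 × 100 = 50%
Salt term: 16.6 × (-1) = -16.6
GC term: 0.41 × 50 = 20.5; length term: −600/20 = −30
Tm = 81.5 + (-16.6) + 20.5 − 30 = 55.4 → 55.4°C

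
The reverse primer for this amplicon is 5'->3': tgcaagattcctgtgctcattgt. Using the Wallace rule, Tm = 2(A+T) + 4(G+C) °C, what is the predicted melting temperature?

Scanning the sequence gives G=5, A=4, T=9, C=5.
A+T = 13, G+C = 10
Tm = 2(13) + 4(10) = 26 + 40 = 66°C

66°C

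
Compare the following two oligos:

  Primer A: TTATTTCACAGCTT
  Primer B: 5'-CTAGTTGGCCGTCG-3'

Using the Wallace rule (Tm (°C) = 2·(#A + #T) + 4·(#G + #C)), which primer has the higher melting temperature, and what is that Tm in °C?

Primer A: A+T=10, G+C=4 → Tm = 2(10)+4(4) = 36°C
Primer B: A+T=5, G+C=9 → Tm = 2(5)+4(9) = 46°C
36°C vs 46°C → primer B is higher.

Primer B, 46°C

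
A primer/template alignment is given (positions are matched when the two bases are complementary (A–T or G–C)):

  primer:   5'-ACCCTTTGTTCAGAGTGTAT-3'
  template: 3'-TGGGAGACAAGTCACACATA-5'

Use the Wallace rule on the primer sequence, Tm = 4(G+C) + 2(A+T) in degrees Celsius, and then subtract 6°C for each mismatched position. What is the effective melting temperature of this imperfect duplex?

Primer base counts: A=4, T=8, G=4, C=4 → A+T=12, G+C=8
Perfect-match Tm = 2(12) + 4(8) = 24 + 32 = 56°C
Mismatches (positions where the bases are not complementary): 2 (at positions 6, 14)
Effective Tm = 56 − 2×6 = 56 − 12 = 44°C

44°C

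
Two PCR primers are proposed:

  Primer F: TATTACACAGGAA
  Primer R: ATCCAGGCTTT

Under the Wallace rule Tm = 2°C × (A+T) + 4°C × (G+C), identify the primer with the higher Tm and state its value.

Primer F: A+T=9, G+C=4 → Tm = 2(9)+4(4) = 34°C
Primer R: A+T=6, G+C=5 → Tm = 2(6)+4(5) = 32°C
34°C vs 32°C → primer F is higher.

Primer F, 34°C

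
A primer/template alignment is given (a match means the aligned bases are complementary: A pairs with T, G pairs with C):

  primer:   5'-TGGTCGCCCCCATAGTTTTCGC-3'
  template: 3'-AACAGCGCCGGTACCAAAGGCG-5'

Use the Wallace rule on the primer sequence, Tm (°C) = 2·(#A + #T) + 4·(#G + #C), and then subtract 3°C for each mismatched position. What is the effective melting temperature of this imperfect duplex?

Primer base counts: A=2, T=7, G=5, C=8 → A+T=9, G+C=13
Perfect-match Tm = 2(9) + 4(13) = 18 + 52 = 70°C
Mismatches (positions where the bases are not complementary): 5 (at positions 2, 8, 9, 14, 19)
Effective Tm = 70 − 5×3 = 70 − 15 = 55°C

55°C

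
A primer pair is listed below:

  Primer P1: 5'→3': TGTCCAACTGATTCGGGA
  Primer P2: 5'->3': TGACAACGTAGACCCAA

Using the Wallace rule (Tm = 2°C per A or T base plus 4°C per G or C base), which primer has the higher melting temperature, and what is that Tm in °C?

Primer P1, 54°C

Primer P1: A+T=9, G+C=9 → Tm = 2(9)+4(9) = 54°C
Primer P2: A+T=9, G+C=8 → Tm = 2(9)+4(8) = 50°C
54°C vs 50°C → primer P1 is higher.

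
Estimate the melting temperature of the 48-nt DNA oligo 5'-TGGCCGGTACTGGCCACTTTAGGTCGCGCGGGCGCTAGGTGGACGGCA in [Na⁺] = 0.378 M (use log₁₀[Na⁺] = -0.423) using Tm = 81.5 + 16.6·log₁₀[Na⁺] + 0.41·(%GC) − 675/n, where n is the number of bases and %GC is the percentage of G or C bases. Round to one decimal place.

88.6°C

Length n = 48. Base counts: T=9, C=13, G=20, A=6
G+C = 33, so %GC = 33/48 × 100 = 68.75%
Salt term: 16.6 × (-0.423) = -7.022
GC term: 0.41 × 68.75 = 28.188; length term: −675/48 = −14.062
Tm = 81.5 + (-7.022) + 28.188 − 14.062 = 88.604 → 88.6°C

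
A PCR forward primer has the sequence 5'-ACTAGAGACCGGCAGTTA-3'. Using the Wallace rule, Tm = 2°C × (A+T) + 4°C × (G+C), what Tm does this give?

Base counts: G=5, T=3, C=4, A=6
AT pairs contribute 9, GC pairs contribute 9.
Tm = 4·9 + 2·9 = 36 + 18 = 54°C

54°C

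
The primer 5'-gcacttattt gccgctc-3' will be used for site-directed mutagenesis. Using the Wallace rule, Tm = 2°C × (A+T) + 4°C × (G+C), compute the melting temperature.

Counting bases: A=2, T=6, C=6, G=3
So N_AT = 8 and N_GC = 9.
Tm = 4·9 + 2·8 = 36 + 16 = 52°C

52°C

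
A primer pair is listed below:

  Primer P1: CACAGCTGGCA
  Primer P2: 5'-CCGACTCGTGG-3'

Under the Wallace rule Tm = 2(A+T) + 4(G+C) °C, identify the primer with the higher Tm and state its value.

Primer P2, 38°C

Primer P1: A+T=4, G+C=7 → Tm = 2(4)+4(7) = 36°C
Primer P2: A+T=3, G+C=8 → Tm = 2(3)+4(8) = 38°C
36°C vs 38°C → primer P2 is higher.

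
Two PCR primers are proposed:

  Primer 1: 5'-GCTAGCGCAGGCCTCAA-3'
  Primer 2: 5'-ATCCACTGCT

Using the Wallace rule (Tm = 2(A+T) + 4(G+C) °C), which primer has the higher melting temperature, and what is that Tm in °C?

Primer 1, 56°C

Primer 1: A+T=6, G+C=11 → Tm = 2(6)+4(11) = 56°C
Primer 2: A+T=5, G+C=5 → Tm = 2(5)+4(5) = 30°C
56°C vs 30°C → primer 1 is higher.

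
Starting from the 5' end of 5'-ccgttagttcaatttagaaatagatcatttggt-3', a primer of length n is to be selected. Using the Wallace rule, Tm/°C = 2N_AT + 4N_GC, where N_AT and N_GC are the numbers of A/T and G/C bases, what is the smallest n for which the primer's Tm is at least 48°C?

First 17 bases: CCGTTAGTTCAATTTAG → Tm = 46°C (< 48°C)
First 18 bases: CCGTTAGTTCAATTTAGA → Tm = 48°C (≥ 48°C)
Each additional base adds 2°C (A/T) or 4°C (G/C), so Tm is non-decreasing in n; n = 18 is the first length to reach 48°C.

n = 18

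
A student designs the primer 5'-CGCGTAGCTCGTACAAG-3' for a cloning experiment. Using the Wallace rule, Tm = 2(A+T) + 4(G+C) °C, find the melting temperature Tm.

54°C

Counting bases: A=4, C=5, G=5, T=3
So N_AT = 7 and N_GC = 10.
Tm = 4·10 + 2·7 = 40 + 14 = 54°C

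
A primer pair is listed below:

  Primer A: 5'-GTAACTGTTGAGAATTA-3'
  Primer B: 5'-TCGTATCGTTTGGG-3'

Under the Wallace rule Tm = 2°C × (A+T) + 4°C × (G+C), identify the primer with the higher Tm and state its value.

Primer A, 44°C

Primer A: A+T=12, G+C=5 → Tm = 2(12)+4(5) = 44°C
Primer B: A+T=7, G+C=7 → Tm = 2(7)+4(7) = 42°C
44°C vs 42°C → primer A is higher.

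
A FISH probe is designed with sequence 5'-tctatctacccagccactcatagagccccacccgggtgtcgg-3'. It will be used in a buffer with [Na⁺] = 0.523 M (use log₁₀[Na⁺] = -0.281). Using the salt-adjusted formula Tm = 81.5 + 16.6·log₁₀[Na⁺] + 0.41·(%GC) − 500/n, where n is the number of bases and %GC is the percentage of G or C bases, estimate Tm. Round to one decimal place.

90.3°C

Length n = 42. A=8, C=17, T=8, G=9
G+C = 26, so %GC = 26/42 × 100 = 61.905%
Salt term: 16.6 × (-0.281) = -4.665
GC term: 0.41 × 61.905 = 25.381; length term: −500/42 = −11.905
Tm = 81.5 + (-4.665) + 25.381 − 11.905 = 90.311 → 90.3°C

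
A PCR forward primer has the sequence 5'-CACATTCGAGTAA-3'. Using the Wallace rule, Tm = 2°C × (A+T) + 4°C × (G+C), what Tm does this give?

36°C

Base counts: G=2, A=5, C=3, T=3
A+T = 8, G+C = 5
Tm = 2(8) + 4(5) = 16 + 20 = 36°C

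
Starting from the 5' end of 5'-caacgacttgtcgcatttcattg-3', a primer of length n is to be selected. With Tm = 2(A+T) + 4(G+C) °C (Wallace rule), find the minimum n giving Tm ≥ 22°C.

n = 7

First 6 bases: CAACGA → Tm = 18°C (< 22°C)
First 7 bases: CAACGAC → Tm = 22°C (≥ 22°C)
Since every base adds ≥2°C, Tm only increases with n, so the threshold is first crossed at n = 7.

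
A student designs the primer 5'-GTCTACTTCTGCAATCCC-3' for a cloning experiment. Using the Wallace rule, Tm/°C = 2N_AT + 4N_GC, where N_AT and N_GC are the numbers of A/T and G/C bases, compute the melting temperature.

Counting bases: C=7, T=6, A=3, G=2
So N_AT = 9 and N_GC = 9.
Tm = 4·9 + 2·9 = 36 + 18 = 54°C

54°C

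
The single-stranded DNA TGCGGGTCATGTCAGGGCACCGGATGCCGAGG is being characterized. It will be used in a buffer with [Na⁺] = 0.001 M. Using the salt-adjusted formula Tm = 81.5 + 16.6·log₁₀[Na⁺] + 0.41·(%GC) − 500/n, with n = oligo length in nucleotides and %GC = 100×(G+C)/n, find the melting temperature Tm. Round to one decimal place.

Length n = 32. C=8, T=5, G=14, A=5
G+C = 22, so %GC = 22/32 × 100 = 68.75%
Salt term: 16.6 × (-3) = -49.8
GC term: 0.41 × 68.75 = 28.188; length term: −500/32 = −15.625
Tm = 81.5 + (-49.8) + 28.188 − 15.625 = 44.263 → 44.3°C

44.3°C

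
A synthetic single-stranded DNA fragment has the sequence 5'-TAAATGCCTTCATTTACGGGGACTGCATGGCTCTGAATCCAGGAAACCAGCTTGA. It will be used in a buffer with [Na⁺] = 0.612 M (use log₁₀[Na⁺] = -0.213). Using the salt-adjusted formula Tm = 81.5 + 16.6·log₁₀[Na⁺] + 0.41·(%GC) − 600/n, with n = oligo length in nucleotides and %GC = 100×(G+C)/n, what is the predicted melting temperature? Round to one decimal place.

86.4°C

Length n = 55. Counting bases: T=14, C=13, G=13, A=15
G+C = 26, so %GC = 26/55 × 100 = 47.273%
Salt term: 16.6 × (-0.213) = -3.536
GC term: 0.41 × 47.273 = 19.382; length term: −600/55 = −10.909
Tm = 81.5 + (-3.536) + 19.382 − 10.909 = 86.437 → 86.4°C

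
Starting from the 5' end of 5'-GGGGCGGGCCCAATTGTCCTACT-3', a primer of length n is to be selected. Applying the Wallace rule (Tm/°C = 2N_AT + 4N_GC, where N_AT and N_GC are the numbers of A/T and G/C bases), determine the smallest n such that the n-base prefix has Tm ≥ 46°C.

First 11 bases: GGGGCGGGCCC → Tm = 44°C (< 46°C)
First 12 bases: GGGGCGGGCCCA → Tm = 46°C (≥ 46°C)
Since every base adds ≥2°C, Tm only increases with n, so the threshold is first crossed at n = 12.

n = 12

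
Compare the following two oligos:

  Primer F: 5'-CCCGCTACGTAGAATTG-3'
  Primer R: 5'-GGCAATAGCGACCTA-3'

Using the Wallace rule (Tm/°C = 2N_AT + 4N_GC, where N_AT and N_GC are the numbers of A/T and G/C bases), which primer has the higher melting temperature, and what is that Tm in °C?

Primer F, 52°C

Primer F: A+T=8, G+C=9 → Tm = 2(8)+4(9) = 52°C
Primer R: A+T=7, G+C=8 → Tm = 2(7)+4(8) = 46°C
52°C vs 46°C → primer F is higher.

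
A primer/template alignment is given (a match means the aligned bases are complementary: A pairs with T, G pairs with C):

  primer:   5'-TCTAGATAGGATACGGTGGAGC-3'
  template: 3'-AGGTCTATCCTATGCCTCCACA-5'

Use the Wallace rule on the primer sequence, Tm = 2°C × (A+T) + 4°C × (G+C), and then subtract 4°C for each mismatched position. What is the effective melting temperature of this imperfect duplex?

50°C

Primer base counts: A=6, T=5, G=8, C=3 → A+T=11, G+C=11
Perfect-match Tm = 2(11) + 4(11) = 22 + 44 = 66°C
Mismatches (positions where the bases are not complementary): 4 (at positions 3, 17, 20, 22)
Effective Tm = 66 − 4×4 = 66 − 16 = 50°C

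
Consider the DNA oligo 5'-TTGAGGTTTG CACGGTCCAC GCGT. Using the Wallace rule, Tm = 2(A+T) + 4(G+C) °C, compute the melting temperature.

76°C

Counting bases: T=7, A=3, G=8, C=6
So N_AT = 10 and N_GC = 14.
Tm = 4·14 + 2·10 = 56 + 20 = 76°C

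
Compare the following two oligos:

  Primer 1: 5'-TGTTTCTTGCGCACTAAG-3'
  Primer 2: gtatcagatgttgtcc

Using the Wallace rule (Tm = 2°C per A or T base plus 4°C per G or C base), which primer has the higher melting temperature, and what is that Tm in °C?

Primer 1, 52°C

Primer 1: A+T=10, G+C=8 → Tm = 2(10)+4(8) = 52°C
Primer 2: A+T=9, G+C=7 → Tm = 2(9)+4(7) = 46°C
52°C vs 46°C → primer 1 is higher.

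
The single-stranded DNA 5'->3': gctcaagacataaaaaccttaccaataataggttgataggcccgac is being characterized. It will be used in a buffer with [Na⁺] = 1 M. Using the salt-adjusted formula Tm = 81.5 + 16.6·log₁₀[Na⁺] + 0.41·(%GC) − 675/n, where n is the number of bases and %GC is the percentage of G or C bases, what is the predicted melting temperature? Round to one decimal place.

Length n = 46. G=8, A=18, C=11, T=9
G+C = 19, so %GC = 19/46 × 100 = 41.304%
Salt term: 16.6 × (0) = 0
GC term: 0.41 × 41.304 = 16.935; length term: −675/46 = −14.674
Tm = 81.5 + (0) + 16.935 − 14.674 = 83.761 → 83.8°C

83.8°C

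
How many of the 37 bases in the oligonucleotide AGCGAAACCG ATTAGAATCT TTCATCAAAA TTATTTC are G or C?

11

Counting bases: G=4, T=12, A=14, C=7
Total G or C: 4 + 7 = 11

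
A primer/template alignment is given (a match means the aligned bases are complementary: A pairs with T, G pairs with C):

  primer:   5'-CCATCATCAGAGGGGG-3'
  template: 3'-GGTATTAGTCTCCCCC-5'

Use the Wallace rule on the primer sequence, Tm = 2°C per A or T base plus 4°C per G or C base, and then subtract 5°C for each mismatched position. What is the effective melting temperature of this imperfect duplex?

47°C

Primer base counts: A=4, T=2, G=6, C=4 → A+T=6, G+C=10
Perfect-match Tm = 2(6) + 4(10) = 12 + 40 = 52°C
Mismatches (positions where the bases are not complementary): 1 (at position 5)
Effective Tm = 52 − 1×5 = 52 − 5 = 47°C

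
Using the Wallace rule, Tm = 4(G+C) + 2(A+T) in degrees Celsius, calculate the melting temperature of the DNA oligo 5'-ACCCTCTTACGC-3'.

38°C

Base counts: A=2, C=6, G=1, T=3
A+T = 5, G+C = 7
Tm = 4·7 + 2·5 = 28 + 10 = 38°C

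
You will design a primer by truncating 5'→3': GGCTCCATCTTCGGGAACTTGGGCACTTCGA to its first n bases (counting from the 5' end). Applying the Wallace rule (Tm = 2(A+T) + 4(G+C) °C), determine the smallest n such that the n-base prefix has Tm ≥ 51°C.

n = 16

First 15 bases: GGCTCCATCTTCGGG → Tm = 50°C (< 51°C)
First 16 bases: GGCTCCATCTTCGGGA → Tm = 52°C (≥ 51°C)
Each additional base adds 2°C (A/T) or 4°C (G/C), so Tm is non-decreasing in n; n = 16 is the first length to reach 51°C.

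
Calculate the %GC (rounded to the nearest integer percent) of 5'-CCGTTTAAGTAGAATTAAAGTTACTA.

27%

Counting bases: C=3, T=9, A=10, G=4
G+C = 4 + 3 = 7 out of 26 bases
%GC = 7/26 × 100 = 26.92% ≈ 27%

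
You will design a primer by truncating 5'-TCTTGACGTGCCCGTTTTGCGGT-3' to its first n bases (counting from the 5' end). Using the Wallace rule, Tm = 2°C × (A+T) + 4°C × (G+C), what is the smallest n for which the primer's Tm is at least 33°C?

n = 11

First 10 bases: TCTTGACGTG → Tm = 30°C (< 33°C)
First 11 bases: TCTTGACGTGC → Tm = 34°C (≥ 33°C)
Each additional base adds 2°C (A/T) or 4°C (G/C), so Tm is non-decreasing in n; n = 11 is the first length to reach 33°C.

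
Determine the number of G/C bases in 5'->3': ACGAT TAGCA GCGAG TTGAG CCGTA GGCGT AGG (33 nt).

Base counts: G=13, T=6, C=6, A=8
Total G or C: 13 + 6 = 19

19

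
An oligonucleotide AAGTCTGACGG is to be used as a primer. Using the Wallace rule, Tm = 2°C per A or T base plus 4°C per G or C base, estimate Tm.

34°C

T=2, C=2, A=3, G=4
So N_AT = 5 and N_GC = 6.
Tm = 2(5) + 4(6) = 10 + 24 = 34°C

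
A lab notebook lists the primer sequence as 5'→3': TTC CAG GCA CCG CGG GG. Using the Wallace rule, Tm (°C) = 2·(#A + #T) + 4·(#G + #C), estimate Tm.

Counting bases: A=2, T=2, G=7, C=6
A+T = 4, G+C = 13
Tm = 2(4) + 4(13) = 8 + 52 = 60°C

60°C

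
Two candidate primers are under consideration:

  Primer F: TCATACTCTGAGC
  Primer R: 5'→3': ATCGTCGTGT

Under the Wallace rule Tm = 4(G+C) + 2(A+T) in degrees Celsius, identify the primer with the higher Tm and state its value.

Primer F, 38°C

Primer F: A+T=7, G+C=6 → Tm = 2(7)+4(6) = 38°C
Primer R: A+T=5, G+C=5 → Tm = 2(5)+4(5) = 30°C
38°C vs 30°C → primer F is higher.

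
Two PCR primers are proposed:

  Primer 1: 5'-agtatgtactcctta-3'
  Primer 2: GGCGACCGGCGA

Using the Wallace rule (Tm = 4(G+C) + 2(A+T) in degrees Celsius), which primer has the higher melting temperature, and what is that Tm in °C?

Primer 2, 44°C

Primer 1: A+T=10, G+C=5 → Tm = 2(10)+4(5) = 40°C
Primer 2: A+T=2, G+C=10 → Tm = 2(2)+4(10) = 44°C
40°C vs 44°C → primer 2 is higher.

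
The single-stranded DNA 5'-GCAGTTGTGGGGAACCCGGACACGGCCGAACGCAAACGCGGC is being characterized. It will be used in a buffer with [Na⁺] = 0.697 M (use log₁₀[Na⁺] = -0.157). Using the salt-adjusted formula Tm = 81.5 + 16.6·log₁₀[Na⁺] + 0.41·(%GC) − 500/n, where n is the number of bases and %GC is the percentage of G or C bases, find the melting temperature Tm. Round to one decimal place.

95.3°C

Length n = 42. Counting bases: T=3, A=10, G=16, C=13
G+C = 29, so %GC = 29/42 × 100 = 69.048%
Salt term: 16.6 × (-0.157) = -2.606
GC term: 0.41 × 69.048 = 28.31; length term: −500/42 = −11.905
Tm = 81.5 + (-2.606) + 28.31 − 11.905 = 95.299 → 95.3°C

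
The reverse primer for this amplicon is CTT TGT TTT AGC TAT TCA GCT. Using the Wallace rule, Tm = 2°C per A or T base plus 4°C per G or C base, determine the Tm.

Base counts: G=3, C=4, T=11, A=3
A+T = 14, G+C = 7
Tm = 4·7 + 2·14 = 28 + 28 = 56°C

56°C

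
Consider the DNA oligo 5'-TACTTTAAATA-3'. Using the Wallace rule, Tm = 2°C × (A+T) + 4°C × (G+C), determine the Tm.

C=1, G=0, T=5, A=5
A+T = 10, G+C = 1
Tm = 2(10) + 4(1) = 20 + 4 = 24°C

24°C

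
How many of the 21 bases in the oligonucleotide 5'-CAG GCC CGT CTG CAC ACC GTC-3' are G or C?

15

Scanning the sequence gives C=10, A=3, G=5, T=3.
Total G or C: 5 + 10 = 15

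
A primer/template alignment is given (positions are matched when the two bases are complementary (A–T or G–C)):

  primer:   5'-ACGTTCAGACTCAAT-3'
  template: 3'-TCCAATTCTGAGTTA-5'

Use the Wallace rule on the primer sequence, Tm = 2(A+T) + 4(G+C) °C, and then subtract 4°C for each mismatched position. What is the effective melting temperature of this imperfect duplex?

34°C

Primer base counts: A=5, T=4, G=2, C=4 → A+T=9, G+C=6
Perfect-match Tm = 2(9) + 4(6) = 18 + 24 = 42°C
Mismatches (positions where the bases are not complementary): 2 (at positions 2, 6)
Effective Tm = 42 − 2×4 = 42 − 8 = 34°C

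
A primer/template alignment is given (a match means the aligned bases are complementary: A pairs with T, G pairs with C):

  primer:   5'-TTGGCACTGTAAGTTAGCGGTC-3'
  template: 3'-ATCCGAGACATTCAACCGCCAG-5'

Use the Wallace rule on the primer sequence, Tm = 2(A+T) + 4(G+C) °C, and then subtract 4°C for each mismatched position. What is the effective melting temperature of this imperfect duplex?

Primer base counts: A=4, T=7, G=7, C=4 → A+T=11, G+C=11
Perfect-match Tm = 2(11) + 4(11) = 22 + 44 = 66°C
Mismatches (positions where the bases are not complementary): 3 (at positions 2, 6, 16)
Effective Tm = 66 − 3×4 = 66 − 12 = 54°C

54°C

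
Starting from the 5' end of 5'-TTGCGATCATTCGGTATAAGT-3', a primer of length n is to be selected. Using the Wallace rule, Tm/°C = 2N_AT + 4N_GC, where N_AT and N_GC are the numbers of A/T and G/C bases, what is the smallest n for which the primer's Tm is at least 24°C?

First 7 bases: TTGCGAT → Tm = 20°C (< 24°C)
First 8 bases: TTGCGATC → Tm = 24°C (≥ 24°C)
Each additional base adds 2°C (A/T) or 4°C (G/C), so Tm is non-decreasing in n; n = 8 is the first length to reach 24°C.

n = 8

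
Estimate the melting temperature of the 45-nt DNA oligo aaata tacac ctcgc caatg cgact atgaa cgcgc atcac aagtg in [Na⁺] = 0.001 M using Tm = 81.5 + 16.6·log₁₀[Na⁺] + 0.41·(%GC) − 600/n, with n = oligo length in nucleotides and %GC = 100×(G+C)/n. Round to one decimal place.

Length n = 45. Base counts: A=16, C=13, T=8, G=8
G+C = 21, so %GC = 21/45 × 100 = 46.667%
Salt term: 16.6 × (-3) = -49.8
GC term: 0.41 × 46.667 = 19.133; length term: −600/45 = −13.333
Tm = 81.5 + (-49.8) + 19.133 − 13.333 = 37.5 → 37.5°C

37.5°C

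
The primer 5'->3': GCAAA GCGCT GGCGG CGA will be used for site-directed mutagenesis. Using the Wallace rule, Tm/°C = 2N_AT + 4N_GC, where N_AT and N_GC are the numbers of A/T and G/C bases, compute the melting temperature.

Counting bases: A=4, C=5, G=8, T=1
A+T = 5, G+C = 13
Tm = 2(5) + 4(13) = 10 + 52 = 62°C

62°C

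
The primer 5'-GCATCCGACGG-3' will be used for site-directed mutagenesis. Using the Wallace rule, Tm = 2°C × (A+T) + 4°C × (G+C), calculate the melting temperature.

Base counts: A=2, G=4, C=4, T=1
So N_AT = 3 and N_GC = 8.
Tm = 2(3) + 4(8) = 6 + 32 = 38°C

38°C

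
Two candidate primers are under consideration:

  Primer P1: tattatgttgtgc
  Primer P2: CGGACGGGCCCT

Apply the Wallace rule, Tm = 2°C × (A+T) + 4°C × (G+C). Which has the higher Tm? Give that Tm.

Primer P2, 44°C

Primer P1: A+T=9, G+C=4 → Tm = 2(9)+4(4) = 34°C
Primer P2: A+T=2, G+C=10 → Tm = 2(2)+4(10) = 44°C
34°C vs 44°C → primer P2 is higher.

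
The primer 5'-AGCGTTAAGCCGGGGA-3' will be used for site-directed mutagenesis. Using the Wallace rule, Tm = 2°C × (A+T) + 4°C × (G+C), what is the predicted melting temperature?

52°C

A=4, G=7, T=2, C=3
AT pairs contribute 6, GC pairs contribute 10.
Tm = 2(6) + 4(10) = 12 + 40 = 52°C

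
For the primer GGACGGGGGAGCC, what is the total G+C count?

11

Base counts: C=3, A=2, T=0, G=8
Total G or C: 8 + 3 = 11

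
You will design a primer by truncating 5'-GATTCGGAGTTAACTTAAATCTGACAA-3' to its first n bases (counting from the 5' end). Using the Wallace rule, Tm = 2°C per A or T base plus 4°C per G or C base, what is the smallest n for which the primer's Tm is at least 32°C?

n = 11

First 10 bases: GATTCGGAGT → Tm = 30°C (< 32°C)
First 11 bases: GATTCGGAGTT → Tm = 32°C (≥ 32°C)
Since every base adds ≥2°C, Tm only increases with n, so the threshold is first crossed at n = 11.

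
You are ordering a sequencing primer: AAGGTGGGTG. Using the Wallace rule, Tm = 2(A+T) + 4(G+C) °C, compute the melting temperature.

Scanning the sequence gives G=6, A=2, T=2, C=0.
So N_AT = 4 and N_GC = 6.
Tm = 2(4) + 4(6) = 8 + 24 = 32°C

32°C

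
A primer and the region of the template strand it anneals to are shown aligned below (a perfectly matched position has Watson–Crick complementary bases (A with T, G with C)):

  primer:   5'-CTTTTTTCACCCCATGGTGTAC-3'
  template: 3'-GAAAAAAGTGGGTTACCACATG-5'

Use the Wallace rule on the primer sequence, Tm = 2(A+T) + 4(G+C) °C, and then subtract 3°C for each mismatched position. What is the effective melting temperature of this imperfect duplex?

61°C

Primer base counts: A=3, T=9, G=3, C=7 → A+T=12, G+C=10
Perfect-match Tm = 2(12) + 4(10) = 24 + 40 = 64°C
Mismatches (positions where the bases are not complementary): 1 (at position 13)
Effective Tm = 64 − 1×3 = 64 − 3 = 61°C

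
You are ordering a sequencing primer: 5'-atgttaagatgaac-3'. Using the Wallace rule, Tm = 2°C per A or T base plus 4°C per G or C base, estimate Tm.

Base counts: T=4, G=3, C=1, A=6
AT pairs contribute 10, GC pairs contribute 4.
Tm = 2(10) + 4(4) = 20 + 16 = 36°C

36°C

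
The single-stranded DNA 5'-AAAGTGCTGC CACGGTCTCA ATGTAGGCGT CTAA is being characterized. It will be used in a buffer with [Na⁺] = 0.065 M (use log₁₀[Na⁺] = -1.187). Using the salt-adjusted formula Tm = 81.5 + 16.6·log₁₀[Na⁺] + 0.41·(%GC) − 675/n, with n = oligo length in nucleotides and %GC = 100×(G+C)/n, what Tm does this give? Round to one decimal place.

62.4°C

Length n = 34. Scanning the sequence gives C=8, A=9, T=8, G=9.
G+C = 17, so %GC = 17/34 × 100 = 50%
Salt term: 16.6 × (-1.187) = -19.704
GC term: 0.41 × 50 = 20.5; length term: −675/34 = −19.853
Tm = 81.5 + (-19.704) + 20.5 − 19.853 = 62.443 → 62.4°C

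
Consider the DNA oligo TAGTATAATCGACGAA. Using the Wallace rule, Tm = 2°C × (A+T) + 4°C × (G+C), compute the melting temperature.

42°C

C=2, T=4, A=7, G=3
A+T = 11, G+C = 5
Tm = 2(11) + 4(5) = 22 + 20 = 42°C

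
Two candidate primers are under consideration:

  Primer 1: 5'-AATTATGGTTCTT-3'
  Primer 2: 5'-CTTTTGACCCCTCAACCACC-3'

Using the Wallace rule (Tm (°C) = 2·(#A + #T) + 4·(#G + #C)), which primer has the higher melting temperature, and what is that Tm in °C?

Primer 2, 62°C

Primer 1: A+T=10, G+C=3 → Tm = 2(10)+4(3) = 32°C
Primer 2: A+T=9, G+C=11 → Tm = 2(9)+4(11) = 62°C
32°C vs 62°C → primer 2 is higher.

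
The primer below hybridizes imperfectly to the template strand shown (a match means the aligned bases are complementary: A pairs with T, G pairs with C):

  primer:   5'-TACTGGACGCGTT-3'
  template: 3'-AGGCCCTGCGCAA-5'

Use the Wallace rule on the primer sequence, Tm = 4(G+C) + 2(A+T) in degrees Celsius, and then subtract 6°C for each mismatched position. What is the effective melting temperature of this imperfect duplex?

28°C

Primer base counts: A=2, T=4, G=4, C=3 → A+T=6, G+C=7
Perfect-match Tm = 2(6) + 4(7) = 12 + 28 = 40°C
Mismatches (positions where the bases are not complementary): 2 (at positions 2, 4)
Effective Tm = 40 − 2×6 = 40 − 12 = 28°C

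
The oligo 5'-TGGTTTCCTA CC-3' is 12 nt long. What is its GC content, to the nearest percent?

Scanning the sequence gives T=5, A=1, G=2, C=4.
G+C = 2 + 4 = 6 out of 12 bases
%GC = 6/12 × 100 = 50% ≈ 50%

50%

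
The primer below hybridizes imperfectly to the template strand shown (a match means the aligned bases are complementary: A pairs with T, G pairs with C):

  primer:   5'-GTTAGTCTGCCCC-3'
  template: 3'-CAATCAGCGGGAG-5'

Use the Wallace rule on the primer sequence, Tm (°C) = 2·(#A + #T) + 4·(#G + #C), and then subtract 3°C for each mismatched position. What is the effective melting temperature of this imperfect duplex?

Primer base counts: A=1, T=4, G=3, C=5 → A+T=5, G+C=8
Perfect-match Tm = 2(5) + 4(8) = 10 + 32 = 42°C
Mismatches (positions where the bases are not complementary): 3 (at positions 8, 9, 12)
Effective Tm = 42 − 3×3 = 42 − 9 = 33°C

33°C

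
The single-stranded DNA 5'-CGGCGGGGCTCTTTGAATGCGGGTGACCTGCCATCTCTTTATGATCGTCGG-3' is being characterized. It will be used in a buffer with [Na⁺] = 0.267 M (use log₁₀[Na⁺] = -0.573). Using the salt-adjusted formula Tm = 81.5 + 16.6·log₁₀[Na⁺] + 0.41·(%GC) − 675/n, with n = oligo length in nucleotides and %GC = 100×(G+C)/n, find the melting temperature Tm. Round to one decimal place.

Length n = 51. Base counts: C=13, T=15, G=17, A=6
G+C = 30, so %GC = 30/51 × 100 = 58.824%
Salt term: 16.6 × (-0.573) = -9.512
GC term: 0.41 × 58.824 = 24.118; length term: −675/51 = −13.235
Tm = 81.5 + (-9.512) + 24.118 − 13.235 = 82.871 → 82.9°C

82.9°C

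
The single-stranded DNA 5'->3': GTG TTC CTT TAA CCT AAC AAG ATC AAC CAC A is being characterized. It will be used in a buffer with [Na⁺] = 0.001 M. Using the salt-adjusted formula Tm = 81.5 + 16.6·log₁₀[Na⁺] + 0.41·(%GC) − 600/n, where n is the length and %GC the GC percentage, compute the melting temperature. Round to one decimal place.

Length n = 31. Base counts: A=11, C=9, G=3, T=8
G+C = 12, so %GC = 12/31 × 100 = 38.71%
Salt term: 16.6 × (-3) = -49.8
GC term: 0.41 × 38.71 = 15.871; length term: −600/31 = −19.355
Tm = 81.5 + (-49.8) + 15.871 − 19.355 = 28.216 → 28.2°C

28.2°C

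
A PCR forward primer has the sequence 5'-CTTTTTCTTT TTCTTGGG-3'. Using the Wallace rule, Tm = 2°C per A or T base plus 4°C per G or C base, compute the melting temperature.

G=3, A=0, T=12, C=3
AT pairs contribute 12, GC pairs contribute 6.
Tm = 2×12 + 4×6 = 48°C

48°C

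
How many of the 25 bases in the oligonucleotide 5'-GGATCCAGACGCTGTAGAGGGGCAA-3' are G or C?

Base counts: T=3, C=5, A=7, G=10
G+C = 10 + 5 = 15

15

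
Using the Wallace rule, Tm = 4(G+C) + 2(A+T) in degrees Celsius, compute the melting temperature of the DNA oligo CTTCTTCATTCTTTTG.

Counting bases: A=1, T=10, G=1, C=4
So N_AT = 11 and N_GC = 5.
Tm = 4·5 + 2·11 = 20 + 22 = 42°C

42°C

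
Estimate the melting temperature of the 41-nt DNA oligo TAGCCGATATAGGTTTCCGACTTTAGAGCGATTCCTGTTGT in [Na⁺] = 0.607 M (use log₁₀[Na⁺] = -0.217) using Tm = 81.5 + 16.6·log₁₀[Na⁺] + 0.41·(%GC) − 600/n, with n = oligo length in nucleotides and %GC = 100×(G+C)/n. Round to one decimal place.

81.3°C

Length n = 41. Scanning the sequence gives A=8, G=10, T=15, C=8.
G+C = 18, so %GC = 18/41 × 100 = 43.902%
Salt term: 16.6 × (-0.217) = -3.602
GC term: 0.41 × 43.902 = 18; length term: −600/41 = −14.634
Tm = 81.5 + (-3.602) + 18 − 14.634 = 81.264 → 81.3°C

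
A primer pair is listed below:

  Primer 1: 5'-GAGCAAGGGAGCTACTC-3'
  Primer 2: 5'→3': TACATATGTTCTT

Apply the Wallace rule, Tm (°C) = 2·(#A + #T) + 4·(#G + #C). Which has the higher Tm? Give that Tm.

Primer 1: A+T=7, G+C=10 → Tm = 2(7)+4(10) = 54°C
Primer 2: A+T=10, G+C=3 → Tm = 2(10)+4(3) = 32°C
54°C vs 32°C → primer 1 is higher.

Primer 1, 54°C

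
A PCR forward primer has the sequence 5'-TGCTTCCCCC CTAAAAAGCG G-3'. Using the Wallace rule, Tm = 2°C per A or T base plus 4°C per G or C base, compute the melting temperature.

66°C

G=4, A=5, T=4, C=8
A+T = 9, G+C = 12
Tm = 2×9 + 4×12 = 66°C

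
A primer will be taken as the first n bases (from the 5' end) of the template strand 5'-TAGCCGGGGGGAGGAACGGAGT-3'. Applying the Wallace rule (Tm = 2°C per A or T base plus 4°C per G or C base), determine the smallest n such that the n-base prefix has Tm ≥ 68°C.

First 19 bases: TAGCCGGGGGGAGGAACGG → Tm = 66°C (< 68°C)
First 20 bases: TAGCCGGGGGGAGGAACGGA → Tm = 68°C (≥ 68°C)
Each additional base adds 2°C (A/T) or 4°C (G/C), so Tm is non-decreasing in n; n = 20 is the first length to reach 68°C.

n = 20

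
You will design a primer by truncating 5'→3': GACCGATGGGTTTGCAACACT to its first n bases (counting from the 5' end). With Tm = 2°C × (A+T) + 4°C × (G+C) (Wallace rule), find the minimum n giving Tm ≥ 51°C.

n = 17

First 16 bases: GACCGATGGGTTTGCA → Tm = 50°C (< 51°C)
First 17 bases: GACCGATGGGTTTGCAA → Tm = 52°C (≥ 51°C)
Since every base adds ≥2°C, Tm only increases with n, so the threshold is first crossed at n = 17.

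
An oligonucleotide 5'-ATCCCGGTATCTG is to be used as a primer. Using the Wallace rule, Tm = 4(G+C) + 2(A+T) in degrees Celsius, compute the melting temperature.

Counting bases: G=3, A=2, T=4, C=4
A+T = 6, G+C = 7
Tm = 2×6 + 4×7 = 40°C

40°C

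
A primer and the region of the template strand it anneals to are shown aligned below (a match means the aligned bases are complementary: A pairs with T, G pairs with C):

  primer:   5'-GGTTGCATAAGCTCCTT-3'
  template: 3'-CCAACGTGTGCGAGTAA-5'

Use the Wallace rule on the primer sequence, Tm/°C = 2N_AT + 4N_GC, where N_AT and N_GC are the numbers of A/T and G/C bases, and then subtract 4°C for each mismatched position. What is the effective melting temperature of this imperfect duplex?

Primer base counts: A=3, T=6, G=4, C=4 → A+T=9, G+C=8
Perfect-match Tm = 2(9) + 4(8) = 18 + 32 = 50°C
Mismatches (positions where the bases are not complementary): 3 (at positions 8, 10, 15)
Effective Tm = 50 − 3×4 = 50 − 12 = 38°C

38°C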